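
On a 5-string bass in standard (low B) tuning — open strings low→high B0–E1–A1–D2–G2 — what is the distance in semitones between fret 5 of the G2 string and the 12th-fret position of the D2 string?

G2 at fret 5 → C3 (MIDI 48); D2 at fret 12 → D3 (MIDI 50).
48 − 50 = -2, so the two pitches are 2 semitones apart, with D3 the higher.

2 semitones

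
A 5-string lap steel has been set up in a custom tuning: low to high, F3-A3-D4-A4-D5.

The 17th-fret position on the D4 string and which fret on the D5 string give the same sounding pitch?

D4 at fret 17 is D4 + 17 semitones = G5.
The open D5 string is 12 semitones above the open D4, so the same pitch on the D5 string lies at fret 17 − 12 = 5.

5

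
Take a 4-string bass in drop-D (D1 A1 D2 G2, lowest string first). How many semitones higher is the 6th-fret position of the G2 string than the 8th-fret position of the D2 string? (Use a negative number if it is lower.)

3 semitones

G2 at fret 6 → C#3 (MIDI 49); D2 at fret 8 → A#2 (MIDI 46).
49 − 46 = 3, so the two pitches are 3 semitones apart.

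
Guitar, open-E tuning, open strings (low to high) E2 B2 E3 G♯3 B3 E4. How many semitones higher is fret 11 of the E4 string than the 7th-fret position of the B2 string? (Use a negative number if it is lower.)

E4 at fret 11 → D♯5 (MIDI 75); B2 at fret 7 → F♯3 (MIDI 54).
75 − 54 = 21, so the two pitches are 21 semitones apart.

21 semitones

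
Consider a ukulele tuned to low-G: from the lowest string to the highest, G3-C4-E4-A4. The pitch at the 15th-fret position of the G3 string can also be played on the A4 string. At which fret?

1

Fret 15 on G3 is MIDI 55 + 15 = 70 (A#4). On the A4 string (open MIDI 69), that pitch is 70 − 69 = fret 1.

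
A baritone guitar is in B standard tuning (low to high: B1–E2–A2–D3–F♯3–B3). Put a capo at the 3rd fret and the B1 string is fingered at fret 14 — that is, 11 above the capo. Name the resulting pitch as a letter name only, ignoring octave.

The capo raises the open B1 by 3 semitones to D2; fretting 11 more gives B1 + 3 + 11 = B1 + 14 semitones, landing on C♯.
(Also written D♭.)

C♯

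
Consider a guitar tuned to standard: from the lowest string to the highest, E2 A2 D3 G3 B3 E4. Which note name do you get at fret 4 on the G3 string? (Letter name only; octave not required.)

Each fret is one semitone, so G3 + 4 = B.

B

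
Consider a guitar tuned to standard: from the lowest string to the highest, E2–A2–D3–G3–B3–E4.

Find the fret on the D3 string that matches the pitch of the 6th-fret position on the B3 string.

B3 at fret 6 is B3 + 6 semitones = F4.
The open D3 string is 9 semitones below the open B3, so the same pitch on the D3 string lies at fret 6 + 9 = 15.

15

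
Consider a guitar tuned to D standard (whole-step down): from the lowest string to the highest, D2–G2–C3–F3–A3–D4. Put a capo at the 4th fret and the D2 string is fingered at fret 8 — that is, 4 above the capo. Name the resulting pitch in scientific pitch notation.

The capo raises the open D2 by 4 semitones to F♯2; fretting 4 more gives D2 + 4 + 4 = D2 + 8 semitones = A♯2.
(Also written B♭.)

A♯2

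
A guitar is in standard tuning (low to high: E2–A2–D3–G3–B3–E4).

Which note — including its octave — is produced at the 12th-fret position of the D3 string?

The open D3 string plus 12 semitones: D–D#–E–F–…–C–C#–D.
The walk passes from B into C once, so the octave number goes from 3 to 4.

D4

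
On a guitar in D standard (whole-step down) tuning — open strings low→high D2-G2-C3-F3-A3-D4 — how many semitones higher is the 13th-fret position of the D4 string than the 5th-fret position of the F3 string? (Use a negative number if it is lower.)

17 semitones

D4 at fret 13 → D#5 (MIDI 75); F3 at fret 5 → A#3 (MIDI 58).
75 − 58 = 17, so the two pitches are 17 semitones apart.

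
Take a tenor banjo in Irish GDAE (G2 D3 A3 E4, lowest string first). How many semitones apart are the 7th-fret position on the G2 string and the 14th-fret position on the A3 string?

G2 at fret 7 → D3 (MIDI 50); A3 at fret 14 → B4 (MIDI 71).
50 − 71 = -21, so the two pitches are 21 semitones apart, with B4 the higher.

21 semitones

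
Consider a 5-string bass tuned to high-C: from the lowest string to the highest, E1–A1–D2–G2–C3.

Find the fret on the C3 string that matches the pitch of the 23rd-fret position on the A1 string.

Fret 23 on A1 is MIDI 33 + 23 = 56 (G#3). On the C3 string (open MIDI 48), that pitch is 56 − 48 = fret 8.

8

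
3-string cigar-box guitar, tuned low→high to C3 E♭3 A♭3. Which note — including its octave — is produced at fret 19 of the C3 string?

G4

C3 is MIDI 48. Adding 19 gives 67, which is G4.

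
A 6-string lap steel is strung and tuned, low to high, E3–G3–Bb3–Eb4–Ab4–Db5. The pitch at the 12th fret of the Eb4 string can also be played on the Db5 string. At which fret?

2

Eb4 at fret 12 is Eb4 + 12 semitones = Eb5.
The open Db5 string is 10 semitones above the open Eb4, so the same pitch on the Db5 string lies at fret 12 − 10 = 2.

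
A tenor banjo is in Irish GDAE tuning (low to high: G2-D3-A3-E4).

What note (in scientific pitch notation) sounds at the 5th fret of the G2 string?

The open G2 string plus 5 semitones: G–G#–A–A#–B–C.
The walk passes from B into C once, so the octave number goes from 2 to 3.

C3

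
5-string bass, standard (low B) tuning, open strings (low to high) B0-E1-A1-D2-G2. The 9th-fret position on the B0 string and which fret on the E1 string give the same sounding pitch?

B0 at fret 9 is B0 + 9 semitones = G#1.
The open E1 string is 5 semitones above the open B0, so the same pitch on the E1 string lies at fret 9 − 5 = 4.

4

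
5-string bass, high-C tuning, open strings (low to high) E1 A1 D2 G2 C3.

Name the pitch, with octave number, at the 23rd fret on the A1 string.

Each fret is one semitone, so A1 + 23 = G#3.
(Equivalently spelled Ab3.)

G#3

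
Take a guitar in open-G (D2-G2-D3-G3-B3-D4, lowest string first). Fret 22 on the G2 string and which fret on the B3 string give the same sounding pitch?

Fret 22 on G2 is MIDI 43 + 22 = 65 (F4). On the B3 string (open MIDI 59), that pitch is 65 − 59 = fret 6.

6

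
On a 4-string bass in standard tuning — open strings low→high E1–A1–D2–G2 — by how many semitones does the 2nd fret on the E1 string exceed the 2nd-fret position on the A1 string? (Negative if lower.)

E1 at fret 2 → F♯1 (MIDI 30); A1 at fret 2 → B1 (MIDI 35).
30 − 35 = -5, so the two pitches are 5 semitones apart.

-5 semitones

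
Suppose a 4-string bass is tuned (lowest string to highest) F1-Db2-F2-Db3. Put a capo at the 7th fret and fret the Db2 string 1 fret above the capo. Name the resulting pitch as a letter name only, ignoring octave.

The capo raises the open Db2 by 7 semitones to Ab2; fretting 1 more gives Db2 + 7 + 1 = Db2 + 8 semitones, landing on A.

A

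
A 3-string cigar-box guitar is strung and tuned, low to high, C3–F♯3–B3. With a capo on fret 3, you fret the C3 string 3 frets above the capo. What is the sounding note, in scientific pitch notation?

The capo raises the open C3 by 3 semitones to D♯3; fretting 3 more gives C3 + 3 + 3 = C3 + 6 semitones = F♯3.

F♯3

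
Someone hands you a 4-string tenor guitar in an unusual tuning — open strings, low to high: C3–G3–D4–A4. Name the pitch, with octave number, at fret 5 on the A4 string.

The open A4 string plus 5 semitones: A–A#–B–C–C#–D.
The walk passes from B into C once, so the octave number goes from 4 to 5.

D5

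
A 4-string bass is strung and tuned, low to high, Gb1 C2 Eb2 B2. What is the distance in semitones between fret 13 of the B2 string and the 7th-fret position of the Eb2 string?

B2 at fret 13 → C4 (MIDI 60); Eb2 at fret 7 → Bb2 (MIDI 46).
60 − 46 = 14, so the two pitches are 14 semitones apart, with C4 the higher.

14 semitones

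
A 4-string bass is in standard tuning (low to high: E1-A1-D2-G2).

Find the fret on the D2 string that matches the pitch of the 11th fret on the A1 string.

Fret 11 on A1 is MIDI 33 + 11 = 44 (G♯2). On the D2 string (open MIDI 38), that pitch is 44 − 38 = fret 6.

6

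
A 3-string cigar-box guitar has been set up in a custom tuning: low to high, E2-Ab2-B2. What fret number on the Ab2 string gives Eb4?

Eb4 is 19 semitones above the open Ab2 (Ab–A–Bb–B–…–Db–D–Eb), so it sits at fret 19.

19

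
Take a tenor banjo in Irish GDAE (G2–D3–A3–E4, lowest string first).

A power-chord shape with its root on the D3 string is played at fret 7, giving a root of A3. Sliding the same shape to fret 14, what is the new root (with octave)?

E4

Moving from fret 7 to fret 14 shifts the root by 7 semitones.
A3 up 7 semitones is E4.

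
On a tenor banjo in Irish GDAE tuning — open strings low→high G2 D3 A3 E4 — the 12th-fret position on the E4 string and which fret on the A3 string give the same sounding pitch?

19

Fret 12 on E4 is MIDI 64 + 12 = 76 (E5). On the A3 string (open MIDI 57), that pitch is 76 − 57 = fret 19.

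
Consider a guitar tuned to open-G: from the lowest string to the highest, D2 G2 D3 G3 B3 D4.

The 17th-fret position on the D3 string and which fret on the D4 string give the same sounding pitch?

5

Fret 17 on D3 is MIDI 50 + 17 = 67 (G4). On the D4 string (open MIDI 62), that pitch is 67 − 62 = fret 5.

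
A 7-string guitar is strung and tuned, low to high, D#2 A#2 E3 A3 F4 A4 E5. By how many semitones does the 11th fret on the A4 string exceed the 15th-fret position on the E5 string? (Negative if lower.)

A4 at fret 11 → G#5 (MIDI 80); E5 at fret 15 → G6 (MIDI 91).
80 − 91 = -11, so the two pitches are 11 semitones apart.

-11 semitones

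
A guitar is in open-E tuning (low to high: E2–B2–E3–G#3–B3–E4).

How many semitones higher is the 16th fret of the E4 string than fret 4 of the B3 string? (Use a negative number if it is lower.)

17 semitones

E4 at fret 16 → G#5 (MIDI 80); B3 at fret 4 → D#4 (MIDI 63).
80 − 63 = 17, so the two pitches are 17 semitones apart.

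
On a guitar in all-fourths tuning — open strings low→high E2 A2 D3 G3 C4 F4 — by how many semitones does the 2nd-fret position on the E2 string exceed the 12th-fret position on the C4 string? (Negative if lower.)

E2 at fret 2 → F♯2 (MIDI 42); C4 at fret 12 → C5 (MIDI 72).
42 − 72 = -30, so the two pitches are 30 semitones apart.

-30 semitones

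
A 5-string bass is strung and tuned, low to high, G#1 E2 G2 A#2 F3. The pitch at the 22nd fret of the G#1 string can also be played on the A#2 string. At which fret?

8

G#1 at fret 22 is G#1 + 22 semitones = F#3.
The open A#2 string is 14 semitones above the open G#1, so the same pitch on the A#2 string lies at fret 22 − 14 = 8.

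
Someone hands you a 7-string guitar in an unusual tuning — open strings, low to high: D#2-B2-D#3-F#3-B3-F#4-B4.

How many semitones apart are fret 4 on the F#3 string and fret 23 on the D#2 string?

F#3 at fret 4 → A#3 (MIDI 58); D#2 at fret 23 → D4 (MIDI 62).
58 − 62 = -4, so the two pitches are 4 semitones apart, with D4 the higher.

4 semitones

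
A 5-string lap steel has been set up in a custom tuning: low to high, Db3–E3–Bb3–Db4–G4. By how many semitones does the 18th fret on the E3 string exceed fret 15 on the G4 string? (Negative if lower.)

-12 semitones

E3 at fret 18 → Bb4 (MIDI 70); G4 at fret 15 → Bb5 (MIDI 82).
70 − 82 = -12, so the two pitches are 12 semitones apart.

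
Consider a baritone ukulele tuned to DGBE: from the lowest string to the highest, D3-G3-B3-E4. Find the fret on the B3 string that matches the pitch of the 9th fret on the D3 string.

D3 at fret 9 is D3 + 9 semitones = B3.
The open B3 string is 9 semitones above the open D3, so the same pitch on the B3 string lies at fret 9 − 9 = 0.

0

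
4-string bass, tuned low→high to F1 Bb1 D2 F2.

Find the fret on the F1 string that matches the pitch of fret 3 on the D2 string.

Fret 3 on D2 is MIDI 38 + 3 = 41 (F2). On the F1 string (open MIDI 29), that pitch is 41 − 29 = fret 12.

12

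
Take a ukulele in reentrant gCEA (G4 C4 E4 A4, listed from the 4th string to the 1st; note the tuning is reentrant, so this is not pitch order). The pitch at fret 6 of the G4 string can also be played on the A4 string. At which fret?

G4 at fret 6 is G4 + 6 semitones = C♯5.
The open A4 string is 2 semitones above the open G4, so the same pitch on the A4 string lies at fret 6 − 2 = 4.

4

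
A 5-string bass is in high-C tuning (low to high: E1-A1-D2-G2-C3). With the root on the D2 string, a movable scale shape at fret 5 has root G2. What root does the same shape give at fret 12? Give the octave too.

D3

Moving from fret 5 to fret 12 shifts the root by 7 semitones.
G2 up 7 semitones is D3.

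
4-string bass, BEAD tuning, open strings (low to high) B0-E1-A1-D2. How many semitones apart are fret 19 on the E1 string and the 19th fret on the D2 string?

E1 at fret 19 → B2 (MIDI 47); D2 at fret 19 → A3 (MIDI 57).
47 − 57 = -10, so the two pitches are 10 semitones apart, with A3 the higher.

10 semitones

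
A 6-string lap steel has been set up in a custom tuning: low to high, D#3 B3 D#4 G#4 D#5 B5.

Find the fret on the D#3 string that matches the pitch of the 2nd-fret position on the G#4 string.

G#4 at fret 2 is G#4 + 2 semitones = A#4.
The open D#3 string is 17 semitones below the open G#4, so the same pitch on the D#3 string lies at fret 2 + 17 = 19.

19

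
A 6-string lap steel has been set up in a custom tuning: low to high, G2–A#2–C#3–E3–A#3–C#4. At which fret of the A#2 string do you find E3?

6

E3 is 6 semitones above the open A#2 (A#–B–C–C#–D–D#–E), so it sits at fret 6.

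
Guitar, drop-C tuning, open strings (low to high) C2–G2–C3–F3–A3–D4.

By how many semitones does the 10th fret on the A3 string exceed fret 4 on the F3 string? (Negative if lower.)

A3 at fret 10 → G4 (MIDI 67); F3 at fret 4 → A3 (MIDI 57).
67 − 57 = 10, so the two pitches are 10 semitones apart.

10 semitones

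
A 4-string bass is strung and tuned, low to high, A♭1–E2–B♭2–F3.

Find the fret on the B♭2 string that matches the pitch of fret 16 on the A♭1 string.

2

Fret 16 on A♭1 is MIDI 32 + 16 = 48 (C3). On the B♭2 string (open MIDI 46), that pitch is 48 − 46 = fret 2.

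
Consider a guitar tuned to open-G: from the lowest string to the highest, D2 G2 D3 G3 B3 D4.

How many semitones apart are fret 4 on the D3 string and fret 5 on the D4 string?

13 semitones

D3 at fret 4 → F♯3 (MIDI 54); D4 at fret 5 → G4 (MIDI 67).
54 − 67 = -13, so the two pitches are 13 semitones apart, with G4 the higher.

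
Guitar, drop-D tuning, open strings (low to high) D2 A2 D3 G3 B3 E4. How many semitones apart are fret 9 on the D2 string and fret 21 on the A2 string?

19 semitones

D2 at fret 9 → B2 (MIDI 47); A2 at fret 21 → F♯4 (MIDI 66).
47 − 66 = -19, so the two pitches are 19 semitones apart, with F♯4 the higher.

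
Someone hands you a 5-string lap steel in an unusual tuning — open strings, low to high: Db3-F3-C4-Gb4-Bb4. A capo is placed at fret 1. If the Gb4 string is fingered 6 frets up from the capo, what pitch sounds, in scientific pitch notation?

The capo raises the open Gb4 by 1 semitone to G4; fretting 6 more gives Gb4 + 1 + 6 = Gb4 + 7 semitones = Db5.
(Also written C#.)

Db5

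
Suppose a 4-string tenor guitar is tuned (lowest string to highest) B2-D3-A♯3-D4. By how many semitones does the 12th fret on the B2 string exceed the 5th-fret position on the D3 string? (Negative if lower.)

4 semitones

B2 at fret 12 → B3 (MIDI 59); D3 at fret 5 → G3 (MIDI 55).
59 − 55 = 4, so the two pitches are 4 semitones apart.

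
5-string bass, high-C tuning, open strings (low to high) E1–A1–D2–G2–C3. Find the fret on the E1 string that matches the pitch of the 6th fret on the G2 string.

21

Fret 6 on G2 is MIDI 43 + 6 = 49 (C#3). On the E1 string (open MIDI 28), that pitch is 49 − 28 = fret 21.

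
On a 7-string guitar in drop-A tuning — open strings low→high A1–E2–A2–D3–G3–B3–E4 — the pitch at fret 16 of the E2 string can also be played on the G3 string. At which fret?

Fret 16 on E2 is MIDI 40 + 16 = 56 (G♯3). On the G3 string (open MIDI 55), that pitch is 56 − 55 = fret 1.

1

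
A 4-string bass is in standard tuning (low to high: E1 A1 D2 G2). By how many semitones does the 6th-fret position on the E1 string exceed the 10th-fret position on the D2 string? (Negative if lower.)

E1 at fret 6 → A♯1 (MIDI 34); D2 at fret 10 → C3 (MIDI 48).
34 − 48 = -14, so the two pitches are 14 semitones apart.

-14 semitones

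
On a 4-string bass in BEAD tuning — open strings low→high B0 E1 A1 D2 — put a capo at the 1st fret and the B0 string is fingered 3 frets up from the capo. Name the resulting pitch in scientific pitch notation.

The capo raises the open B0 by 1 semitone to C1; fretting 3 more gives B0 + 1 + 3 = B0 + 4 semitones = D♯1.

D♯1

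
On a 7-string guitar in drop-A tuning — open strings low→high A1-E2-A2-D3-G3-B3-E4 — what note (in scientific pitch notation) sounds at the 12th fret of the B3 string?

B4

Each fret is one semitone, so B3 + 12 = B4.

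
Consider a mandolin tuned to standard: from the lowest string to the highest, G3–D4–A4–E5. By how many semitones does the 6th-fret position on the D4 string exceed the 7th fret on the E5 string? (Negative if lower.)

-15 semitones

D4 at fret 6 → G♯4 (MIDI 68); E5 at fret 7 → B5 (MIDI 83).
68 − 83 = -15, so the two pitches are 15 semitones apart.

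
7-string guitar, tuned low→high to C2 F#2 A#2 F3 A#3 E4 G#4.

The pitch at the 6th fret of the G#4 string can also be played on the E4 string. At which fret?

10

G#4 at fret 6 is G#4 + 6 semitones = D5.
The open E4 string is 4 semitones below the open G#4, so the same pitch on the E4 string lies at fret 6 + 4 = 10.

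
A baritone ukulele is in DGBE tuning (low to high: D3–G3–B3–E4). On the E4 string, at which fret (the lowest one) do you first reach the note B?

From E4, count semitones up the chromatic scale until reaching B: E–F–F#–G–G#–A–A#–B — 7 steps.

7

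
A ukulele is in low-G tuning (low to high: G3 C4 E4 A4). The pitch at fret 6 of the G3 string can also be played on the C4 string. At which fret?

1

G3 at fret 6 is G3 + 6 semitones = C#4.
The open C4 string is 5 semitones above the open G3, so the same pitch on the C4 string lies at fret 6 − 5 = 1.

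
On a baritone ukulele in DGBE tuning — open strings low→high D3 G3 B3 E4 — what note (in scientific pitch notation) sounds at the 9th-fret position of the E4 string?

C#5

Each fret is one semitone, so E4 + 9 = C#5.
(Equivalently spelled Db5.)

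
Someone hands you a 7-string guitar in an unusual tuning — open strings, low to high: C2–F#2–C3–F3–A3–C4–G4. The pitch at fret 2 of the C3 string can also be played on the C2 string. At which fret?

14

C3 at fret 2 is C3 + 2 semitones = D3.
The open C2 string is 12 semitones below the open C3, so the same pitch on the C2 string lies at fret 2 + 12 = 14.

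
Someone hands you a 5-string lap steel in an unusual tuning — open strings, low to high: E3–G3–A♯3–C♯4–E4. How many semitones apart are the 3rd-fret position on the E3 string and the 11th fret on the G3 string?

11 semitones

E3 at fret 3 → G3 (MIDI 55); G3 at fret 11 → F♯4 (MIDI 66).
55 − 66 = -11, so the two pitches are 11 semitones apart, with F♯4 the higher.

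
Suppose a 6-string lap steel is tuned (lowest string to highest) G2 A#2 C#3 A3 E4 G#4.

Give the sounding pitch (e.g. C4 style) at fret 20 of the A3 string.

The open A3 string plus 20 semitones: A–A#–B–C–…–D#–E–F.
The walk passes from B into C 2 times, so the octave number goes from 3 to 5.

F5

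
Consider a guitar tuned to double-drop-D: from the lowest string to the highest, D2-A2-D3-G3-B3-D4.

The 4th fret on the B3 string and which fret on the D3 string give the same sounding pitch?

13

B3 at fret 4 is B3 + 4 semitones = D♯4.
The open D3 string is 9 semitones below the open B3, so the same pitch on the D3 string lies at fret 4 + 9 = 13.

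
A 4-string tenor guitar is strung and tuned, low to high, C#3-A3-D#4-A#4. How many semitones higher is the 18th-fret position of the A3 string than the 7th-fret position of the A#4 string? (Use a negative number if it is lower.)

-2 semitones

A3 at fret 18 → D#5 (MIDI 75); A#4 at fret 7 → F5 (MIDI 77).
75 − 77 = -2, so the two pitches are 2 semitones apart.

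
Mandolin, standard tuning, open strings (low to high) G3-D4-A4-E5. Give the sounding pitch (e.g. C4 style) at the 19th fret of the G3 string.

Each fret is one semitone, so G3 + 19 = D5.

D5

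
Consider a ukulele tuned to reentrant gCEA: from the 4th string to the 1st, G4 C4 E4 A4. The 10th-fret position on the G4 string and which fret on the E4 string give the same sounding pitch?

G4 at fret 10 is G4 + 10 semitones = F5.
The open E4 string is 3 semitones below the open G4, so the same pitch on the E4 string lies at fret 10 + 3 = 13.

13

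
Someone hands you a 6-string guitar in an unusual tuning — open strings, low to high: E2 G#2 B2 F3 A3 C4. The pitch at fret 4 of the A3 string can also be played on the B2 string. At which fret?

Fret 4 on A3 is MIDI 57 + 4 = 61 (C#4). On the B2 string (open MIDI 47), that pitch is 61 − 47 = fret 14.

14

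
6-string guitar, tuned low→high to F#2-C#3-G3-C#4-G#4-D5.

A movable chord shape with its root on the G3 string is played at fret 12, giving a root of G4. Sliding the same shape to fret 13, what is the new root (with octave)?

G#4

Moving from fret 12 to fret 13 shifts the root by 1 semitone.
G4 up 1 semitone is G#4.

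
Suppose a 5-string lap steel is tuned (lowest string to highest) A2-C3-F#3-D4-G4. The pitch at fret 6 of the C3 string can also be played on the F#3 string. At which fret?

C3 at fret 6 is C3 + 6 semitones = F#3.
The open F#3 string is 6 semitones above the open C3, so the same pitch on the F#3 string lies at fret 6 − 6 = 0.

0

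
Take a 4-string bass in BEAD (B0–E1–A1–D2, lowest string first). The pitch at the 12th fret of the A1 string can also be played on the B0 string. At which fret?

A1 at fret 12 is A1 + 12 semitones = A2.
The open B0 string is 10 semitones below the open A1, so the same pitch on the B0 string lies at fret 12 + 10 = 22.

22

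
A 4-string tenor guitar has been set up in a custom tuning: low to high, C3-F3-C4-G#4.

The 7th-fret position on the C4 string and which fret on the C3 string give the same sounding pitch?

C4 at fret 7 is C4 + 7 semitones = G4.
The open C3 string is 12 semitones below the open C4, so the same pitch on the C3 string lies at fret 7 + 12 = 19.

19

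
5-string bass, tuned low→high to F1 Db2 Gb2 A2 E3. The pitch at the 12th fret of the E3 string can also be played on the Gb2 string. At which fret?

E3 at fret 12 is E3 + 12 semitones = E4.
The open Gb2 string is 10 semitones below the open E3, so the same pitch on the Gb2 string lies at fret 12 + 10 = 22.

22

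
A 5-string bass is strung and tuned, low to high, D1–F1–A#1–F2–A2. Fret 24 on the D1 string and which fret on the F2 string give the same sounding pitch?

D1 at fret 24 is D1 + 24 semitones = D3.
The open F2 string is 15 semitones above the open D1, so the same pitch on the F2 string lies at fret 24 − 15 = 9.

9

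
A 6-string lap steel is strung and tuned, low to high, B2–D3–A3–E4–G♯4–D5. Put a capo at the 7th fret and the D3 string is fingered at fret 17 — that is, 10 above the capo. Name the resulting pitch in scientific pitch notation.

The capo raises the open D3 by 7 semitones to A3; fretting 10 more gives D3 + 7 + 10 = D3 + 17 semitones = G4.

G4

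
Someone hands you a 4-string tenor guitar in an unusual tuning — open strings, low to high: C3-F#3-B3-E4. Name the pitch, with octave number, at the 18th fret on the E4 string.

E4 is MIDI 64. Adding 18 gives 82, which is A#5.
(Equivalently spelled Bb5.)

A#5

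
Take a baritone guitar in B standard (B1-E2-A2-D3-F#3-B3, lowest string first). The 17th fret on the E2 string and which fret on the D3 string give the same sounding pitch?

7

Fret 17 on E2 is MIDI 40 + 17 = 57 (A3). On the D3 string (open MIDI 50), that pitch is 57 − 50 = fret 7.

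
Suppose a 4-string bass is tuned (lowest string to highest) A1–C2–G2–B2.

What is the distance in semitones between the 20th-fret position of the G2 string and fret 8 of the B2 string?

G2 at fret 20 → Eb4 (MIDI 63); B2 at fret 8 → G3 (MIDI 55).
63 − 55 = 8, so the two pitches are 8 semitones apart, with Eb4 the higher.

8 semitones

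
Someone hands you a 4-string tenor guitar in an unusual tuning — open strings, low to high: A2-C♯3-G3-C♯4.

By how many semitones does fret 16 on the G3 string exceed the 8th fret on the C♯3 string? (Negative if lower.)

G3 at fret 16 → B4 (MIDI 71); C♯3 at fret 8 → A3 (MIDI 57).
71 − 57 = 14, so the two pitches are 14 semitones apart.

14 semitones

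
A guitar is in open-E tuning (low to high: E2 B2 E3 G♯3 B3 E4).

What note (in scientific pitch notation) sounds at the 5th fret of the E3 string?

E3 is MIDI 52. Adding 5 gives 57, which is A3.

A3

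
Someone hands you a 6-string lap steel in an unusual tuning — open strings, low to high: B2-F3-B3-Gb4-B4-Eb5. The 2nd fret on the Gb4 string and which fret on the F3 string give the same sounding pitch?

Fret 2 on Gb4 is MIDI 66 + 2 = 68 (Ab4). On the F3 string (open MIDI 53), that pitch is 68 − 53 = fret 15.

15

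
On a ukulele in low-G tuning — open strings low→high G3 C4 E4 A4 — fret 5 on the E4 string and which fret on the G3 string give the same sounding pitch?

14

E4 at fret 5 is E4 + 5 semitones = A4.
The open G3 string is 9 semitones below the open E4, so the same pitch on the G3 string lies at fret 5 + 9 = 14.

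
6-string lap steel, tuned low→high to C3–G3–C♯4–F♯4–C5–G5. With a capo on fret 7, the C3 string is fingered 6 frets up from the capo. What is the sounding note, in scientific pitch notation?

The capo raises the open C3 by 7 semitones to G3; fretting 6 more gives C3 + 7 + 6 = C3 + 13 semitones = C♯4.
(Also written D♭.)

C♯4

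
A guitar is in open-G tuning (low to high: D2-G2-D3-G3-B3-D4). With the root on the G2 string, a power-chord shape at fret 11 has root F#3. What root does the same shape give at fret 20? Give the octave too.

Moving from fret 11 to fret 20 shifts the root by 9 semitones.
F#3 up 9 semitones is D#4.

D#4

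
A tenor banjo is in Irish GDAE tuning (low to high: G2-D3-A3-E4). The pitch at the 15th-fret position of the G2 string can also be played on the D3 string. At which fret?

Fret 15 on G2 is MIDI 43 + 15 = 58 (A♯3). On the D3 string (open MIDI 50), that pitch is 58 − 50 = fret 8.

8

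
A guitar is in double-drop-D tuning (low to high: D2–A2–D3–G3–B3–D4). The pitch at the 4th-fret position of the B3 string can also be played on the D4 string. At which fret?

Fret 4 on B3 is MIDI 59 + 4 = 63 (D♯4). On the D4 string (open MIDI 62), that pitch is 63 − 62 = fret 1.

1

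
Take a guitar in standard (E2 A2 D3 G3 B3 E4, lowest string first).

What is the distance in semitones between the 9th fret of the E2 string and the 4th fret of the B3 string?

E2 at fret 9 → C♯3 (MIDI 49); B3 at fret 4 → D♯4 (MIDI 63).
49 − 63 = -14, so the two pitches are 14 semitones apart, with D♯4 the higher.

14 semitones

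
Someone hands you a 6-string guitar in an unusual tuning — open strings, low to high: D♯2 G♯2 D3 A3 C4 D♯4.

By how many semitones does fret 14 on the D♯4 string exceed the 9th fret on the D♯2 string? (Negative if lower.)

29 semitones

D♯4 at fret 14 → F5 (MIDI 77); D♯2 at fret 9 → C3 (MIDI 48).
77 − 48 = 29, so the two pitches are 29 semitones apart.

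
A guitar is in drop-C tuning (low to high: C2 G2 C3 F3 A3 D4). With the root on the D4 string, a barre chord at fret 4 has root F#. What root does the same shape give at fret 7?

Moving from fret 4 to fret 7 shifts the root by 3 semitones.
F# up 3 semitones is A.

A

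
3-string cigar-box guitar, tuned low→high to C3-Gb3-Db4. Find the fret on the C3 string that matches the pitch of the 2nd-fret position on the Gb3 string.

8

Fret 2 on Gb3 is MIDI 54 + 2 = 56 (Ab3). On the C3 string (open MIDI 48), that pitch is 56 − 48 = fret 8.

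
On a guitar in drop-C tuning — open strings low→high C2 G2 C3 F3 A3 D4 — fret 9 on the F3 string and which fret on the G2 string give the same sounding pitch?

F3 at fret 9 is F3 + 9 semitones = D4.
The open G2 string is 10 semitones below the open F3, so the same pitch on the G2 string lies at fret 9 + 10 = 19.

19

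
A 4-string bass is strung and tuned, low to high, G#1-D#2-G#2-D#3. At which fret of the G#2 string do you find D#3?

D#3 is 7 semitones above the open G#2 (G#–A–A#–B–C–C#–D–D#), so it sits at fret 7.

7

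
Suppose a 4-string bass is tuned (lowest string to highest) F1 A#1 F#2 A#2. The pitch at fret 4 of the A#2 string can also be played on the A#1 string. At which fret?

16

A#2 at fret 4 is A#2 + 4 semitones = D3.
The open A#1 string is 12 semitones below the open A#2, so the same pitch on the A#1 string lies at fret 4 + 12 = 16.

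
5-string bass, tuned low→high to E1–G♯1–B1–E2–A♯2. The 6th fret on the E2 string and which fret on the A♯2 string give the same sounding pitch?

0

Fret 6 on E2 is MIDI 40 + 6 = 46 (A♯2). On the A♯2 string (open MIDI 46), that pitch is 46 − 46 = fret 0.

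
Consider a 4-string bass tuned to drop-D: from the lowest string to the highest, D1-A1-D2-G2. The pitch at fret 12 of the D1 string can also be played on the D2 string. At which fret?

D1 at fret 12 is D1 + 12 semitones = D2.
The open D2 string is 12 semitones above the open D1, so the same pitch on the D2 string lies at fret 12 − 12 = 0.

0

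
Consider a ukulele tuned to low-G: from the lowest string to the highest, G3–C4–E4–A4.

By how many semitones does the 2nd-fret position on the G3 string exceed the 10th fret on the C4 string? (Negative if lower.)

-13 semitones

G3 at fret 2 → A3 (MIDI 57); C4 at fret 10 → A♯4 (MIDI 70).
57 − 70 = -13, so the two pitches are 13 semitones apart.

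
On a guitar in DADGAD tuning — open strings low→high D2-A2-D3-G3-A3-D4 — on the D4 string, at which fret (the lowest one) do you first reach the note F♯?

4

From D4, count semitones up the chromatic scale until reaching F♯: D–D#–E–F–F# — 4 steps.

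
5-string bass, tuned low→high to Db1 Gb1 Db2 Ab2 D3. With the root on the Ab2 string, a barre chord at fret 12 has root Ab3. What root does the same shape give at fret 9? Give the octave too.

Moving from fret 12 to fret 9 shifts the root by -3 semitones.
Ab3 down 3 semitones is F3.

F3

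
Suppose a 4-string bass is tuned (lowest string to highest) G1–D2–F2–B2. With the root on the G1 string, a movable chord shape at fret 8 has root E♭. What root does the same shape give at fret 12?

Moving from fret 8 to fret 12 shifts the root by 4 semitones.
E♭ up 4 semitones is G.

G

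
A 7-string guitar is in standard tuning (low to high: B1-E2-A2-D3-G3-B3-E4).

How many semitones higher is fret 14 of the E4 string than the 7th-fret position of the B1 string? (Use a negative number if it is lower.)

36 semitones

E4 at fret 14 → F#5 (MIDI 78); B1 at fret 7 → F#2 (MIDI 42).
78 − 42 = 36, so the two pitches are 36 semitones apart.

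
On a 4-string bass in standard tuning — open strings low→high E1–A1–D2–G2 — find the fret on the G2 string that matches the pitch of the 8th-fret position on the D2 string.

3

Fret 8 on D2 is MIDI 38 + 8 = 46 (A#2). On the G2 string (open MIDI 43), that pitch is 46 − 43 = fret 3.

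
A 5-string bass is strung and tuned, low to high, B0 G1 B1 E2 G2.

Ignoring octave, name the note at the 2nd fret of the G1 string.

The open G1 string plus 2 semitones: G–Ab–A.

A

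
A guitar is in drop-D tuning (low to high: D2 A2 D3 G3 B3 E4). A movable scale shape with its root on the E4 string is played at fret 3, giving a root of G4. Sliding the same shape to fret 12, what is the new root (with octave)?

E5

Moving from fret 3 to fret 12 shifts the root by 9 semitones.
G4 up 9 semitones is E5.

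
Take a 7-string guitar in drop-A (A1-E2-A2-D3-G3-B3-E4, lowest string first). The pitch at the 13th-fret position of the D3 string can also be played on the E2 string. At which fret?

23

D3 at fret 13 is D3 + 13 semitones = D#4.
The open E2 string is 10 semitones below the open D3, so the same pitch on the E2 string lies at fret 13 + 10 = 23.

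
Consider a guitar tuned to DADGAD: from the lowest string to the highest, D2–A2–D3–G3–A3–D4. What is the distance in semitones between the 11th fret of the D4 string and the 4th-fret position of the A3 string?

12 semitones

D4 at fret 11 → C#5 (MIDI 73); A3 at fret 4 → C#4 (MIDI 61).
73 − 61 = 12, so the two pitches are 12 semitones apart, with C#5 the higher.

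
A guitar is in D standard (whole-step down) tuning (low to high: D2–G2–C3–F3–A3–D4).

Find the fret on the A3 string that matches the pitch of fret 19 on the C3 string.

10

Fret 19 on C3 is MIDI 48 + 19 = 67 (G4). On the A3 string (open MIDI 57), that pitch is 67 − 57 = fret 10.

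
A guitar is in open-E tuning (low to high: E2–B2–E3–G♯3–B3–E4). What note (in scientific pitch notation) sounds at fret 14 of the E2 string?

F♯3

E2 is MIDI 40. Adding 14 gives 54, which is F♯3.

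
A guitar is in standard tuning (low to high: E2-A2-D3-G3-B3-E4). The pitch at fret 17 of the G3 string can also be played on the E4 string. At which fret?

8

G3 at fret 17 is G3 + 17 semitones = C5.
The open E4 string is 9 semitones above the open G3, so the same pitch on the E4 string lies at fret 17 − 9 = 8.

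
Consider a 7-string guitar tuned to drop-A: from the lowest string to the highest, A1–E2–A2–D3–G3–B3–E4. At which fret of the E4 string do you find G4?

G4 is 3 semitones above the open E4 (E–F–F#–G), so it sits at fret 3.

3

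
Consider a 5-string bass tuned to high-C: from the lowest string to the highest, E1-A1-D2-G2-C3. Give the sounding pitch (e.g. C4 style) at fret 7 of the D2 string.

The open D2 string plus 7 semitones: D–D#–E–F–F#–G–G#–A.
No B→C boundary is crossed, so the octave stays at 2.

A2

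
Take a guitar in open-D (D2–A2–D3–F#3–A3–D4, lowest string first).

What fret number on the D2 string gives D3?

D3 is 12 semitones above the open D2 (D–D#–E–F–…–C–C#–D), so it sits at fret 12.

12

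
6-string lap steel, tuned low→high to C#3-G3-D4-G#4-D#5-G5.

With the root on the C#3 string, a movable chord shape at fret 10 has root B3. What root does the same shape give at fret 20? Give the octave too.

Moving from fret 10 to fret 20 shifts the root by 10 semitones.
B3 up 10 semitones is A4.

A4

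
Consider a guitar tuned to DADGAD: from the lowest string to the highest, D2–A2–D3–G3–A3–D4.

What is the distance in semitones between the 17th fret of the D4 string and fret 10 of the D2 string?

31 semitones

D4 at fret 17 → G5 (MIDI 79); D2 at fret 10 → C3 (MIDI 48).
79 − 48 = 31, so the two pitches are 31 semitones apart, with G5 the higher.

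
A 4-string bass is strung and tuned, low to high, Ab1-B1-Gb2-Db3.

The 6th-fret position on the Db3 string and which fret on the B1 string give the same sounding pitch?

Db3 at fret 6 is Db3 + 6 semitones = G3.
The open B1 string is 14 semitones below the open Db3, so the same pitch on the B1 string lies at fret 6 + 14 = 20.

20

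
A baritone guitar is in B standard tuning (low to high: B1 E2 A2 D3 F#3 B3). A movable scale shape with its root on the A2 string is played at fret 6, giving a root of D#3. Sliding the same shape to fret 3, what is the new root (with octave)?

C3

Moving from fret 6 to fret 3 shifts the root by -3 semitones.
D#3 down 3 semitones is C3.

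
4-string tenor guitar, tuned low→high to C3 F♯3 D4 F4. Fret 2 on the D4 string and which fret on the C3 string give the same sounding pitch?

16

D4 at fret 2 is D4 + 2 semitones = E4.
The open C3 string is 14 semitones below the open D4, so the same pitch on the C3 string lies at fret 2 + 14 = 16.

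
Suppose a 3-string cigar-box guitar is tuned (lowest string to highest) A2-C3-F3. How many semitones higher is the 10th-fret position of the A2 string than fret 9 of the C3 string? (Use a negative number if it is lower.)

A2 at fret 10 → G3 (MIDI 55); C3 at fret 9 → A3 (MIDI 57).
55 − 57 = -2, so the two pitches are 2 semitones apart.

-2 semitones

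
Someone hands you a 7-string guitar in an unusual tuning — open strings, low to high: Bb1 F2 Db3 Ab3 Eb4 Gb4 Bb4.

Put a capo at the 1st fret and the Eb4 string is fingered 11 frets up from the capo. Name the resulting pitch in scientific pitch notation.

Eb5

The capo raises the open Eb4 by 1 semitone to E4; fretting 11 more gives Eb4 + 1 + 11 = Eb4 + 12 semitones = Eb5.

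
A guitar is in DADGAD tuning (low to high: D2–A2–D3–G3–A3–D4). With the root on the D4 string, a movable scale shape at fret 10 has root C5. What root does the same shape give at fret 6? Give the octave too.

Moving from fret 10 to fret 6 shifts the root by -4 semitones.
C5 down 4 semitones is G♯4.

G♯4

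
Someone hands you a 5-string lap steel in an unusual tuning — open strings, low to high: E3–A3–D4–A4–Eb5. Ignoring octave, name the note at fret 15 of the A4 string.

C

Each fret is one semitone, so A4 + 15 = C.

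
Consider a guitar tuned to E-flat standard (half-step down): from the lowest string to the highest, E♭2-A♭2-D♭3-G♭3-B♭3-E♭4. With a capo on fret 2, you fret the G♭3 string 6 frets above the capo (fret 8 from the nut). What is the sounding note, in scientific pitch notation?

D4

The capo raises the open G♭3 by 2 semitones to A♭3; fretting 6 more gives G♭3 + 2 + 6 = G♭3 + 8 semitones = D4.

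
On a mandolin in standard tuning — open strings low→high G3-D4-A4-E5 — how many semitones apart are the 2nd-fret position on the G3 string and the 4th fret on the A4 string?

16 semitones

G3 at fret 2 → A3 (MIDI 57); A4 at fret 4 → C♯5 (MIDI 73).
57 − 73 = -16, so the two pitches are 16 semitones apart, with C♯5 the higher.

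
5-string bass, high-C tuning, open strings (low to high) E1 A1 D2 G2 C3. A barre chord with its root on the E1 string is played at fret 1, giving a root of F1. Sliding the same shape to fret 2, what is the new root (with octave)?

F♯1

Moving from fret 1 to fret 2 shifts the root by 1 semitone.
F1 up 1 semitone is F♯1.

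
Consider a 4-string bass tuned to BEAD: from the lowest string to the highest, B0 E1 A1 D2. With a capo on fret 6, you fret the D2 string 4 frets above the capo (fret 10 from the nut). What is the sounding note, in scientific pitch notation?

C3

The capo raises the open D2 by 6 semitones to G♯2; fretting 4 more gives D2 + 6 + 4 = D2 + 10 semitones = C3.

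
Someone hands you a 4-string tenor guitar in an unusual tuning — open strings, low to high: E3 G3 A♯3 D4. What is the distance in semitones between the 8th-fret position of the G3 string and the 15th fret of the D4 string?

14 semitones

G3 at fret 8 → D♯4 (MIDI 63); D4 at fret 15 → F5 (MIDI 77).
63 − 77 = -14, so the two pitches are 14 semitones apart, with F5 the higher.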